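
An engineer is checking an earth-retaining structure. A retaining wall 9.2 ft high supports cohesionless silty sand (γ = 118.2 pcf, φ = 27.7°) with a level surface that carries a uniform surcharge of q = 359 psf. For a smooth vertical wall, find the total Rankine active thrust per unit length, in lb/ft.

3030 lb/ft

K_a = tan²(45° − φ/2) = 0.3653.
Soil triangle: ½ K_a γ H² = 0.5×0.3653×118.2×9.2² = 1827 lb/ft.
Surcharge rectangle: K_a q H = 0.3653×359×9.2 = 1207 lb/ft.
Total = 1827 + 1207 = 3034 lb/ft.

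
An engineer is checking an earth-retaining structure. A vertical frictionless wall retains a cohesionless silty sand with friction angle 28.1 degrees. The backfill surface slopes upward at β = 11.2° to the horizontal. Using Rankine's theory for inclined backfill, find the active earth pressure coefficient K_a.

0.384

K_a = cos β · (cos β − √(cos²β − cos²φ)) / (cos β + √(cos²β − cos²φ)).
cos β = 0.9810, cos φ = 0.8821, √(cos²β − cos²φ) = 0.4291.
K_a = 0.9810 × (0.9810 − 0.4291)/(0.9810 + 0.4291) = 0.3839.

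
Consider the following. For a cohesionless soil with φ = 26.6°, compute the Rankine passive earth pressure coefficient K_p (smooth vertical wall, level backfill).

2.62

K_p = (1 + sin φ)/(1 − sin φ) = tan²(45° + 26.6°/2) = 2.622.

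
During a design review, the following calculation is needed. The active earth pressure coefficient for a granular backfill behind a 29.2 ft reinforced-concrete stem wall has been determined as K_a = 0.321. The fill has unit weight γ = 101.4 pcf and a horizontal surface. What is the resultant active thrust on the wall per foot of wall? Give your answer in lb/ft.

P = ½ K_a γ H² = 0.5 × 0.321 × 101.4 × 29.2² = 13880 lb/ft.

13900 lb/ft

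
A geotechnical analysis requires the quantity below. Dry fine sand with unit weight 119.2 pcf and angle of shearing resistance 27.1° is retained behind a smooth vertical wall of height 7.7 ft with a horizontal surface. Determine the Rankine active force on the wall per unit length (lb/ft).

1320 lb/ft

K_a = tan²(45° − φ/2) = 0.3741.
P_a = ½ K_a γ H² = 0.5 × 0.3741 × 119.2 × 7.7² = 1322 lb/ft.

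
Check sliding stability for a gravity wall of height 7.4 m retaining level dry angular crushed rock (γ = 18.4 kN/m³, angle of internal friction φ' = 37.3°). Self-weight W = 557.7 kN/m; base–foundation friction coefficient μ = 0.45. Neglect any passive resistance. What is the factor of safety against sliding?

2.03

K_a = tan²(45° − 37.3°/2) = 0.2453.
P_a = ½K_aγH² = 0.5×0.2453×18.4×7.4² = 123.6 kN/m, acting at H/3 = 2.467 m above the base.
FS_sliding = μW / P_a = 0.45×557.7 / 123.6 = 2.030.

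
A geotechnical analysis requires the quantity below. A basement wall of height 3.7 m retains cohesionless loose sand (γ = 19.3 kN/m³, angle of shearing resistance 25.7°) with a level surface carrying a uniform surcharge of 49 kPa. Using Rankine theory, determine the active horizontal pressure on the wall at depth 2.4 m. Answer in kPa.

K_a = (1 − sin φ)/(1 + sin φ) = 0.3950.
σ_v = γz + q = 19.3 × 2.4 + 49 = 95.32 kPa.
σ_h = K_a σ_v = 0.3950 × 95.32 = 37.65 kPa.

37.7 kPa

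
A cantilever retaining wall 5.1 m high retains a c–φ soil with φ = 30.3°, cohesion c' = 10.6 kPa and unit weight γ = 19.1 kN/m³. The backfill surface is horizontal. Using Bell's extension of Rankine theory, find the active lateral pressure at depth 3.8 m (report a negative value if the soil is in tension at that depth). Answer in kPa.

11.7 kPa

K_a = (1 − sin φ)/(1 + sin φ) = 0.3293.
σ_a = K_a γ z − 2c√K_a = 0.3293×19.1×3.8 − 2×10.6×0.5739 = 11.74 kPa.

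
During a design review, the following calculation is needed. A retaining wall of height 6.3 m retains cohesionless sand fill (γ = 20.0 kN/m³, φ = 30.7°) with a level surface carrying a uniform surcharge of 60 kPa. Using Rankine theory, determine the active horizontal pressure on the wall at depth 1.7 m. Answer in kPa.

K_a = (1 − sin φ)/(1 + sin φ) = 0.3240.
σ_v = γz + q = 20.0 × 1.7 + 60 = 94.00 kPa.
σ_h = K_a σ_v = 0.3240 × 94.00 = 30.46 kPa.

30.5 kPa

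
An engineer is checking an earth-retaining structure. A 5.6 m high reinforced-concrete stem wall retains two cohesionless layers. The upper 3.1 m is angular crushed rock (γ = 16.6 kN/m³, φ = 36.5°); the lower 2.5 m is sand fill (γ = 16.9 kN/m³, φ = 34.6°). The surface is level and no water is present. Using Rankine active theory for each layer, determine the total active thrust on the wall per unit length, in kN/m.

K_a1 = tan²(45°−36.5°/2) = 0.2541; K_a2 = tan²(45°−34.6°/2) = 0.2756.
Layer 1: σ at base = K_a1 γ₁ h₁ = 13.07 kPa; P₁ = ½×13.07×3.1 = 20.26.
Layer 2: σ_v at top = γ₁h₁ = 51.46; σ_h top = K_a2×51.46 = 14.18; σ_h base = K_a2×(51.46+16.9×2.5) = 25.83.
P₂ = ½(14.18+25.83)×2.5 = 50.02. Total P_a = 20.26+50.02 = 70.28 kN/m.

70.3 kN/m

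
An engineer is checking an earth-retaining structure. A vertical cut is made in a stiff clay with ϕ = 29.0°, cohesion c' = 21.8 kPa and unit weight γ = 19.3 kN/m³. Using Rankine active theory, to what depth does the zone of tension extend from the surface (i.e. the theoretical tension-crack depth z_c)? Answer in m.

K_a = tan²(45° − 29.0°/2) = 0.3470; √K_a = 0.5890.
The active pressure is zero where K_a γ z = 2c√K_a, so z_c = 2c/(γ√K_a) = 2×21.8/(19.3×0.5890) = 3.835 m.

3.84 m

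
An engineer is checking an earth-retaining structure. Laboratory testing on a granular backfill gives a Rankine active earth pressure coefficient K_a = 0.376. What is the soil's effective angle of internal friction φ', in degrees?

K_a = tan²(45° − φ/2) ⇒ 45° − φ/2 = arctan(√0.376) = 31.52°.
φ = 2(45° − 31.52°) = 26.97°.

27.0°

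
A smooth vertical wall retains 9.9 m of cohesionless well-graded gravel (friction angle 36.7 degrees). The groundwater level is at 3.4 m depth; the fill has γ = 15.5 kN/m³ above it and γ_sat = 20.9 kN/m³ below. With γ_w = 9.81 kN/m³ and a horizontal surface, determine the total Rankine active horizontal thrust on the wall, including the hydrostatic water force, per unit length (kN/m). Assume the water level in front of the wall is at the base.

K_a = tan²(45° − φ/2) = 0.2519.
γ' = 20.9 − 9.81 = 11.09 kN/m³. Depth below WT = 6.5 m.
σ'_h at WT = K_a γ d_w = 13.27 kPa; at base = 13.27 + K_a γ' × 6.5 = 31.43 kPa.
P₁ (0–3.4 m) = ½×13.27×3.4 = 22.56. P₂ (3.4–9.9 m) = ½(13.27+31.43)×6.5 = 145.3.
P_w = ½ γ_w h₂² = 0.5×9.81×6.5² = 207.2. Total = 22.56+145.3+207.2 = 375.1 kN/m.

375 kN/m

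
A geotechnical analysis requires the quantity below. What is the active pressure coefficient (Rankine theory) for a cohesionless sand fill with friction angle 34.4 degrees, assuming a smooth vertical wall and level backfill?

K_a = tan²(45° − φ/2) = tan²(27.80°) = 0.2780.

0.278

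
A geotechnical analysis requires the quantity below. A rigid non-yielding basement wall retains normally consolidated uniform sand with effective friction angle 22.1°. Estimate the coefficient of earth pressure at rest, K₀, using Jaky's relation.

K₀ = 1 − sin φ' = 1 − sin 22.1° = 0.6238.

0.624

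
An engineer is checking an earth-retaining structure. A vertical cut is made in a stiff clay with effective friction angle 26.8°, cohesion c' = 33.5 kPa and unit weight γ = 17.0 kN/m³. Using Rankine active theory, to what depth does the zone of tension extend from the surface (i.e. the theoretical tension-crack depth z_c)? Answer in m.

K_a = tan²(45° − 26.8°/2) = 0.3785; √K_a = 0.6152.
The active pressure is zero where K_a γ z = 2c√K_a, so z_c = 2c/(γ√K_a) = 2×33.5/(17.0×0.6152) = 6.406 m.

6.41 m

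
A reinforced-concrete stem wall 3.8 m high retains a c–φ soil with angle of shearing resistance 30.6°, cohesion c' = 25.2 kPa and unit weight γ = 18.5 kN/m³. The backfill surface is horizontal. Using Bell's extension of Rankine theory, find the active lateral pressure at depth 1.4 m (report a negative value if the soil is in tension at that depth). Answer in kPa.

K_a = (1 − sin φ)/(1 + sin φ) = 0.3253.
σ_a = K_a γ z − 2c√K_a = 0.3253×18.5×1.4 − 2×25.2×0.5704 = -20.32 kPa.

-20.3 kPa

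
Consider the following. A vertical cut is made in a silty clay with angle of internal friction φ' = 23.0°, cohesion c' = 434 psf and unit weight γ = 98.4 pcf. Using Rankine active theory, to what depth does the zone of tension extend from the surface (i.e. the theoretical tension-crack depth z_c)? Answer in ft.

K_a = tan²(45° − 23.0°/2) = 0.4381; √K_a = 0.6619.
The active pressure is zero where K_a γ z = 2c√K_a, so z_c = 2c/(γ√K_a) = 2×434/(98.4×0.6619) = 13.33 ft.

13.3 ft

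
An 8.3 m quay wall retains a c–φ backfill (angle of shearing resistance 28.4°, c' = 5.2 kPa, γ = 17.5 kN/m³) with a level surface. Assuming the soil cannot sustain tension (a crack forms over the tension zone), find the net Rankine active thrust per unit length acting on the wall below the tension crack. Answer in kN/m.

K_a = 0.3554; √K_a = 0.5961.
Tension-crack depth z_c = 2c/(γ√K_a) = 2×5.2/(17.5×0.5961) = 0.9969 m.
σ_a at base = K_a γ H − 2c√K_a = 0.3554×17.5×8.3 − 2×5.2×0.5961 = 45.42 kPa.
P_a = ½ × 45.42 × (H − z_c) = 0.5×45.42×7.303 = 165.8 kN/m.

166 kN/m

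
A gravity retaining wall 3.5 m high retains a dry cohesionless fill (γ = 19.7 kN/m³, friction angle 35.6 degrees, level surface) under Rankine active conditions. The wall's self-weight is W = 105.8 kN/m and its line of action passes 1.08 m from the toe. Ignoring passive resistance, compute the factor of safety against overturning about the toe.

3.07

K_a = tan²(45° − 35.6°/2) = 0.2641.
P_a = ½K_aγH² = 0.5×0.2641×19.7×3.5² = 31.87 kN/m, acting at H/3 = 1.167 m above the base.
Overturning moment M_o = P_a × H/3 = 31.87 × 1.167 = 37.18.
Resisting moment M_r = W × 1.08 = 105.8 × 1.08 = 114.3.
FS_overturning = M_r/M_o = 114.3/37.18 = 3.073.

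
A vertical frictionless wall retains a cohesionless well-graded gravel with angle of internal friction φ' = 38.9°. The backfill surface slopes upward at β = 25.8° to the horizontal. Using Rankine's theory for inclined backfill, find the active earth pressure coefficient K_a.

0.298

K_a = cos β · (cos β − √(cos²β − cos²φ)) / (cos β + √(cos²β − cos²φ)).
cos β = 0.9003, cos φ = 0.7782, √(cos²β − cos²φ) = 0.4527.
K_a = 0.9003 × (0.9003 − 0.4527)/(0.9003 + 0.4527) = 0.2979.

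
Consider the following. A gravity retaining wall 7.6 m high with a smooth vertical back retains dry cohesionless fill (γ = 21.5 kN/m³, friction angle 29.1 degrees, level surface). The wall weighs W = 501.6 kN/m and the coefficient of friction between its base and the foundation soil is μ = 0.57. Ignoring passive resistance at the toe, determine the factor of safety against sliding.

K_a = tan²(45° − 29.1°/2) = 0.3456.
P_a = ½K_aγH² = 0.5×0.3456×21.5×7.6² = 214.6 kN/m, acting at H/3 = 2.533 m above the base.
FS_sliding = μW / P_a = 0.57×501.6 / 214.6 = 1.332.

1.33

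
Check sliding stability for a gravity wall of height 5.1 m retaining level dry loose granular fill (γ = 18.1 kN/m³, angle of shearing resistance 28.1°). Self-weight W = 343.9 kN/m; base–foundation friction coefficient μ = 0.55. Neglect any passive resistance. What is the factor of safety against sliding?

2.23

K_a = tan²(45° − 28.1°/2) = 0.3596.
P_a = ½K_aγH² = 0.5×0.3596×18.1×5.1² = 84.65 kN/m, acting at H/3 = 1.700 m above the base.
FS_sliding = μW / P_a = 0.55×343.9 / 84.65 = 2.234.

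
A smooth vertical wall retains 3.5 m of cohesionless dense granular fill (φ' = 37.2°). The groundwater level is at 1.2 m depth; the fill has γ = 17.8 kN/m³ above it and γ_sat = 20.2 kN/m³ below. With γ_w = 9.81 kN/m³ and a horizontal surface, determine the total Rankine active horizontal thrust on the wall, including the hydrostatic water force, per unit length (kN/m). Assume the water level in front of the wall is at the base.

48.0 kN/m

K_a = tan²(45° − φ/2) = 0.2464.
γ' = 20.2 − 9.81 = 10.39 kN/m³. Depth below WT = 2.3 m.
σ'_h at WT = K_a γ d_w = 5.263 kPa; at base = 5.263 + K_a γ' × 2.3 = 11.15 kPa.
P₁ (0–1.2 m) = ½×5.263×1.2 = 3.158. P₂ (1.2–3.5 m) = ½(5.263+11.15)×2.3 = 18.88.
P_w = ½ γ_w h₂² = 0.5×9.81×2.3² = 25.95. Total = 3.158+18.88+25.95 = 47.98 kN/m.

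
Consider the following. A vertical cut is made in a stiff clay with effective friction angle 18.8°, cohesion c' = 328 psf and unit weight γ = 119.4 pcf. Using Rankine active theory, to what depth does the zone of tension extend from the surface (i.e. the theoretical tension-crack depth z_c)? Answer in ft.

7.67 ft

K_a = tan²(45° − 18.8°/2) = 0.5126; √K_a = 0.7159.
The active pressure is zero where K_a γ z = 2c√K_a, so z_c = 2c/(γ√K_a) = 2×328/(119.4×0.7159) = 7.674 ft.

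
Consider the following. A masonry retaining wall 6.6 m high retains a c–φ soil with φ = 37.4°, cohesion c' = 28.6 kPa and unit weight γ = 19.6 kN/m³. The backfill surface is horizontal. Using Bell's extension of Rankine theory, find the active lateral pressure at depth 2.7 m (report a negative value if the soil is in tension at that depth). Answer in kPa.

K_a = (1 − sin φ)/(1 + sin φ) = 0.2443.
σ_a = K_a γ z − 2c√K_a = 0.2443×19.6×2.7 − 2×28.6×0.4942 = -15.34 kPa.

-15.3 kPa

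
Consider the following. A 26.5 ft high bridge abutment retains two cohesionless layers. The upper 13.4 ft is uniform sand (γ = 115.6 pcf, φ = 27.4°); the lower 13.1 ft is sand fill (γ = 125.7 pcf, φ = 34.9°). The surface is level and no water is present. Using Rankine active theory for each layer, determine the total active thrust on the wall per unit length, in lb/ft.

12300 lb/ft

K_a1 = tan²(45°−27.4°/2) = 0.3697; K_a2 = tan²(45°−34.9°/2) = 0.2721.
Layer 1: σ at base = K_a1 γ₁ h₁ = 572.6 psf; P₁ = ½×572.6×13.4 = 3837.
Layer 2: σ_v at top = γ₁h₁ = 1549; σ_h top = K_a2×1549 = 421.6; σ_h base = K_a2×(1549+125.7×13.1) = 869.7.
P₂ = ½(421.6+869.7)×13.1 = 8458. Total P_a = 3837+8458 = 12290 lb/ft.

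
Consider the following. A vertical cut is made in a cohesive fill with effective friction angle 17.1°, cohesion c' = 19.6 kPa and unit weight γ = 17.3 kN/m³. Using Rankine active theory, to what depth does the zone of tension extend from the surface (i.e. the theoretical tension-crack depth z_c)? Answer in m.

3.07 m

K_a = tan²(45° − 17.1°/2) = 0.5455; √K_a = 0.7386.
The active pressure is zero where K_a γ z = 2c√K_a, so z_c = 2c/(γ√K_a) = 2×19.6/(17.3×0.7386) = 3.068 m.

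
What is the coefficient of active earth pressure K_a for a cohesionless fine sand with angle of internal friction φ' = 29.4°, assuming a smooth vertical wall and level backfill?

K_a = (1 − sin φ)/(1 + sin φ) = (1 − sin 29.4°)/(1 + sin 29.4°) = 0.3415.

0.341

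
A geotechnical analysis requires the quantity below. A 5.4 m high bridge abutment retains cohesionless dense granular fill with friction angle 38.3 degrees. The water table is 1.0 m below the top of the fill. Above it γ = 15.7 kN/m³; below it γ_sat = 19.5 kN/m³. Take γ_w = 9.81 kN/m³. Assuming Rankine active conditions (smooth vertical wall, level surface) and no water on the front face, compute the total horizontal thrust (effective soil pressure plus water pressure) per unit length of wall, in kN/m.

135 kN/m

K_a = tan²(45° − φ/2) = 0.2347.
γ' = 19.5 − 9.81 = 9.690 kN/m³. Depth below WT = 4.4 m.
σ'_h at WT = K_a γ d_w = 3.685 kPa; at base = 3.685 + K_a γ' × 4.4 = 13.69 kPa.
P₁ (0–1.0 m) = ½×3.685×1.0 = 1.843. P₂ (1.0–5.4 m) = ½(3.685+13.69)×4.4 = 38.23.
P_w = ½ γ_w h₂² = 0.5×9.81×4.4² = 94.96. Total = 1.843+38.23+94.96 = 135.0 kN/m.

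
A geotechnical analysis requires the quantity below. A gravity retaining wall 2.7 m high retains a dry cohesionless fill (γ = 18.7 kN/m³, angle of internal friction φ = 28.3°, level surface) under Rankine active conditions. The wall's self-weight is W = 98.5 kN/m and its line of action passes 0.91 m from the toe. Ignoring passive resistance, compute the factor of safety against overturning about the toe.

4.10

K_a = tan²(45° − 28.3°/2) = 0.3568.
P_a = ½K_aγH² = 0.5×0.3568×18.7×2.7² = 24.32 kN/m, acting at H/3 = 0.9000 m above the base.
Overturning moment M_o = P_a × H/3 = 24.32 × 0.9000 = 21.89.
Resisting moment M_r = W × 0.91 = 98.5 × 0.91 = 89.64.
FS_overturning = M_r/M_o = 89.64/21.89 = 4.095.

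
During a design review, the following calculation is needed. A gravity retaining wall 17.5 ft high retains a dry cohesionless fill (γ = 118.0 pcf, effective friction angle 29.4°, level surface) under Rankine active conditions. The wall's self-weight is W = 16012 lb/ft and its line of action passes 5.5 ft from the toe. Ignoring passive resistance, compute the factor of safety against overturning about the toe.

K_a = tan²(45° − 29.4°/2) = 0.3415.
P_a = ½K_aγH² = 0.5×0.3415×118.0×17.5² = 6170 lb/ft, acting at H/3 = 5.833 ft above the base.
Overturning moment M_o = P_a × H/3 = 6170 × 5.833 = 35990.
Resisting moment M_r = W × 5.5 = 16012 × 5.5 = 88070.
FS_overturning = M_r/M_o = 88070/35990 = 2.447.

2.45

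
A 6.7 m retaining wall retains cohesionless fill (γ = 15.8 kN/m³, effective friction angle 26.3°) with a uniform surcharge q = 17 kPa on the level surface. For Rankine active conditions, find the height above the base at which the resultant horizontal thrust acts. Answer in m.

2.50 m

K_a = 0.3859.
Triangular part P₁ = ½K_aγH² = 136.9 at H/3 = 2.233 m; rectangular part P₂ = K_a q H = 43.96 at H/2 = 3.350 m.
ȳ = (P₁·2.233 + P₂·3.350)/(P₁+P₂) = 2.505 m.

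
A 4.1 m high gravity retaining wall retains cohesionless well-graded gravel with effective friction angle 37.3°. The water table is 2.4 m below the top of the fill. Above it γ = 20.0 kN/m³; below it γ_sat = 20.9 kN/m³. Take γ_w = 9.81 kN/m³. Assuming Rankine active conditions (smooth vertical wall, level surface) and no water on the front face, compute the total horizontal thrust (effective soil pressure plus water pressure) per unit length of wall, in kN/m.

52.3 kN/m

K_a = tan²(45° − φ/2) = 0.2453.
γ' = 20.9 − 9.81 = 11.09 kN/m³. Depth below WT = 1.7 m.
σ'_h at WT = K_a γ d_w = 11.78 kPa; at base = 11.78 + K_a γ' × 1.7 = 16.40 kPa.
P₁ (0–2.4 m) = ½×11.78×2.4 = 14.13. P₂ (2.4–4.1 m) = ½(11.78+16.40)×1.7 = 23.95.
P_w = ½ γ_w h₂² = 0.5×9.81×1.7² = 14.18. Total = 14.13+23.95+14.18 = 52.26 kN/m.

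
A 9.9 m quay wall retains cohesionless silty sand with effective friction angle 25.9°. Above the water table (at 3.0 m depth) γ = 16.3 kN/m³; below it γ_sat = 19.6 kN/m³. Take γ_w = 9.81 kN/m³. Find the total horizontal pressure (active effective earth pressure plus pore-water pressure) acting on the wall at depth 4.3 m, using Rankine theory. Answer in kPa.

K_a = (1 − sin φ)/(1 + sin φ) = 0.3920.
γ' = 19.6 − 9.81 = 9.790 kN/m³.
Effective vertical stress at 4.3 m: σ'_v = 16.3×3.0 + 9.790×1.30 = 61.63 kPa.
σ'_h = K_a σ'_v = 0.3920 × 61.63 = 24.16 kPa; u = γ_w × 1.30 = 12.75 kPa.
Total σ_h = 24.16 + 12.75 = 36.91 kPa.

36.9 kPa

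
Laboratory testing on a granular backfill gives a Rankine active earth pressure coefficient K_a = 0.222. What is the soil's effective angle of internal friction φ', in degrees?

K_a = tan²(45° − φ/2) ⇒ 45° − φ/2 = arctan(√0.222) = 25.23°.
φ = 2(45° − 25.23°) = 39.54°.

39.5°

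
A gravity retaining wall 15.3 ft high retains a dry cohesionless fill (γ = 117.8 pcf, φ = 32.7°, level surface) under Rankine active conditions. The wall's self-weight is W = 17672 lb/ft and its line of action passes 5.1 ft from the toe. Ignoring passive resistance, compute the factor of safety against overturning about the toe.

4.29

K_a = tan²(45° − 32.7°/2) = 0.2985.
P_a = ½K_aγH² = 0.5×0.2985×117.8×15.3² = 4116 lb/ft, acting at H/3 = 5.100 ft above the base.
Overturning moment M_o = P_a × H/3 = 4116 × 5.100 = 20990.
Resisting moment M_r = W × 5.1 = 17672 × 5.1 = 90130.
FS_overturning = M_r/M_o = 90130/20990 = 4.294.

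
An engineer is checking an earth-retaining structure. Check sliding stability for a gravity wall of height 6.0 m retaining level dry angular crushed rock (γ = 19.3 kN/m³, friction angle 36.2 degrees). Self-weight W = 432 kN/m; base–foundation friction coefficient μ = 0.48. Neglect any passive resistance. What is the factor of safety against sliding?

2.32

K_a = tan²(45° − 36.2°/2) = 0.2574.
P_a = ½K_aγH² = 0.5×0.2574×19.3×6.0² = 89.41 kN/m, acting at H/3 = 2.000 m above the base.
FS_sliding = μW / P_a = 0.48×432 / 89.41 = 2.319.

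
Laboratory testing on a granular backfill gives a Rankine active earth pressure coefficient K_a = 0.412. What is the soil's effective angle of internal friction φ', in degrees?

K_a = tan²(45° − φ/2) ⇒ 45° − φ/2 = arctan(√0.412) = 32.70°.
φ = 2(45° − 32.70°) = 24.61°.

24.6°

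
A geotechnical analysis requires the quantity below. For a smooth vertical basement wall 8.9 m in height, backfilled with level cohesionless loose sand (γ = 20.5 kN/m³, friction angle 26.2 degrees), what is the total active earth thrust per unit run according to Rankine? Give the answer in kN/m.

K_a = tan²(45° − φ/2) = 0.3874.
P_a = ½ K_a γ H² = 0.5 × 0.3874 × 20.5 × 8.9² = 314.6 kN/m.

315 kN/m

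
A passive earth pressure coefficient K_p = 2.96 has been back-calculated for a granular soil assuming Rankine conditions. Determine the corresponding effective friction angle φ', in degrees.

29.7°

K_p = (1+sin φ)/(1−sin φ) ⇒ sin φ = (K_p − 1)/(K_p + 1) = 0.4949.
φ = arcsin(0.4949) = 29.67°.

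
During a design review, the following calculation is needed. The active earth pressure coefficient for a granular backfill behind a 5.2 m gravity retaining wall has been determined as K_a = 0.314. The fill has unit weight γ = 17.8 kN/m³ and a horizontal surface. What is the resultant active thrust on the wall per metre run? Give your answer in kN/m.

75.6 kN/m

P = ½ K_a γ H² = 0.5 × 0.314 × 17.8 × 5.2² = 75.57 kN/m.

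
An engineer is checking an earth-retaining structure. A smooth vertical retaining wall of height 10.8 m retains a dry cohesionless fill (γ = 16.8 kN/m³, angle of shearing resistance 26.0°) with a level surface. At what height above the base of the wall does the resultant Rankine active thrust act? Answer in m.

3.60 m

K_a = 0.3905.
The pressure distribution is triangular, so the resultant acts at H/3 above the base = 10.8/3 = 3.600 m.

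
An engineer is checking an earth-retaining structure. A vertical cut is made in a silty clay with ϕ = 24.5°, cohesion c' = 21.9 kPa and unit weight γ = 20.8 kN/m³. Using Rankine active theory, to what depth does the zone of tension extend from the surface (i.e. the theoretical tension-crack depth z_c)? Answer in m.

3.27 m

K_a = tan²(45° − 24.5°/2) = 0.4137; √K_a = 0.6432.
The active pressure is zero where K_a γ z = 2c√K_a, so z_c = 2c/(γ√K_a) = 2×21.9/(20.8×0.6432) = 3.274 m.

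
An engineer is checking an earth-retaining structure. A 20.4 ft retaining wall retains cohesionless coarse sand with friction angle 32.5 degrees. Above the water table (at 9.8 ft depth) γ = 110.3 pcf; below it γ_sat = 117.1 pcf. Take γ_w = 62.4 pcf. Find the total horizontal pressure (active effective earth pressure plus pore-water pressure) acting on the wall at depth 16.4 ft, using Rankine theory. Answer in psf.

846 psf

K_a = (1 − sin φ)/(1 + sin φ) = 0.3010.
γ' = 117.1 − 62.4 = 54.70 pcf.
Effective vertical stress at 16.4 ft: σ'_v = 110.3×9.8 + 54.70×6.60 = 1442 psf.
σ'_h = K_a σ'_v = 0.3010 × 1442 = 434.0 psf; u = γ_w × 6.60 = 411.8 psf.
Total σ_h = 434.0 + 411.8 = 845.8 psf.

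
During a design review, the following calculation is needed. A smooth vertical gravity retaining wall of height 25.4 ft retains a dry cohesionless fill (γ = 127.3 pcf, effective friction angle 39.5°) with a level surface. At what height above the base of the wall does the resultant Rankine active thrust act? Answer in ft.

K_a = 0.2224.
The pressure distribution is triangular, so the resultant acts at H/3 above the base = 25.4/3 = 8.467 ft.

8.47 ft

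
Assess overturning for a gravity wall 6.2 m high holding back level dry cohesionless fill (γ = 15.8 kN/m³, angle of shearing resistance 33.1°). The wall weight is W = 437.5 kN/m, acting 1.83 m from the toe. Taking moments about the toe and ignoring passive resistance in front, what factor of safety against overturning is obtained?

4.35

K_a = tan²(45° − 33.1°/2) = 0.2936.
P_a = ½K_aγH² = 0.5×0.2936×15.8×6.2² = 89.15 kN/m, acting at H/3 = 2.067 m above the base.
Overturning moment M_o = P_a × H/3 = 89.15 × 2.067 = 184.2.
Resisting moment M_r = W × 1.83 = 437.5 × 1.83 = 800.6.
FS_overturning = M_r/M_o = 800.6/184.2 = 4.345.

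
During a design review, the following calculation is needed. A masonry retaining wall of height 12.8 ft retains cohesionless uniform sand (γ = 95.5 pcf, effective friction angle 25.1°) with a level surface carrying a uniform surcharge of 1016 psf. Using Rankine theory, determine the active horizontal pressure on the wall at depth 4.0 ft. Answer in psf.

K_a = (1 − sin φ)/(1 + sin φ) = 0.4043.
σ_v = γz + q = 95.5 × 4.0 + 1016 = 1398 psf.
σ_h = K_a σ_v = 0.4043 × 1398 = 565.2 psf.

565 psf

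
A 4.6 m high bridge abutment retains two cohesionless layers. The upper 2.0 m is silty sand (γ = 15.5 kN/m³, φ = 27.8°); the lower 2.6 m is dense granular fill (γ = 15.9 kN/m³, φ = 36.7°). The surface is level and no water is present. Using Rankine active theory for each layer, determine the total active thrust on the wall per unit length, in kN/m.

K_a1 = tan²(45°−27.8°/2) = 0.3639; K_a2 = tan²(45°−36.7°/2) = 0.2519.
Layer 1: σ at base = K_a1 γ₁ h₁ = 11.28 kPa; P₁ = ½×11.28×2.0 = 11.28.
Layer 2: σ_v at top = γ₁h₁ = 31.00; σ_h top = K_a2×31.00 = 7.808; σ_h base = K_a2×(31.00+15.9×2.6) = 18.22.
P₂ = ½(7.808+18.22)×2.6 = 33.84. Total P_a = 11.28+33.84 = 45.12 kN/m.

45.1 kN/m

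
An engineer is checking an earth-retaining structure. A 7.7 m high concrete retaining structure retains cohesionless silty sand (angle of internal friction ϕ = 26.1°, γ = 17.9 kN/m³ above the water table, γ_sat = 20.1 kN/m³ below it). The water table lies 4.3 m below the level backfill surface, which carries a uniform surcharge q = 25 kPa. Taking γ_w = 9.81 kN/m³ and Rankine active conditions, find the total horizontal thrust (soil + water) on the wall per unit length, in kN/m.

K_a = tan²(45° − φ/2) = 0.3889.
γ' = 20.1 − 9.81 = 10.29 kN/m³. h₂ = H − d_w = 3.4 m.
σ'_h: at surface K_a·q = 9.724; at WT K_a(q+γd_w) = 39.66; at base K_a(q+γd_w+γ'h₂) = 53.27 kPa.
P₁ = ½(9.724+39.66)×4.3 = 106.2; P₂ = ½(39.66+53.27)×3.4 = 158.0; P_w = ½γ_w h₂² = 56.70.
Total = 106.2+158.0+56.70 = 320.9 kN/m.

321 kN/m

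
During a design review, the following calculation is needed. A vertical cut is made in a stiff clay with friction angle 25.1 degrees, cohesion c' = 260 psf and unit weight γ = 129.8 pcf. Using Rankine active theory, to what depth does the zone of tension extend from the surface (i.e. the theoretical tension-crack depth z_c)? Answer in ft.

K_a = tan²(45° − 25.1°/2) = 0.4043; √K_a = 0.6358.
The active pressure is zero where K_a γ z = 2c√K_a, so z_c = 2c/(γ√K_a) = 2×260/(129.8×0.6358) = 6.301 ft.

6.30 ft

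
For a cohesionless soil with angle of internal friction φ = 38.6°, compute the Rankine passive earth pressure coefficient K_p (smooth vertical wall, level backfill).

K_p = (1 + sin φ)/(1 − sin φ) = tan²(45° + 38.6°/2) = 4.317.

4.32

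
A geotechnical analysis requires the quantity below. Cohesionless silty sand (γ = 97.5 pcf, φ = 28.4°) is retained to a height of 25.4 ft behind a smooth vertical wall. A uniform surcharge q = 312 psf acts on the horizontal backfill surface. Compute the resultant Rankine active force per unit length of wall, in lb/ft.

14000 lb/ft

K_a = tan²(45° − φ/2) = 0.3554.
Soil triangle: ½ K_a γ H² = 0.5×0.3554×97.5×25.4² = 11180 lb/ft.
Surcharge rectangle: K_a q H = 0.3554×312×25.4 = 2816 lb/ft.
Total = 11180 + 2816 = 13990 lb/ft.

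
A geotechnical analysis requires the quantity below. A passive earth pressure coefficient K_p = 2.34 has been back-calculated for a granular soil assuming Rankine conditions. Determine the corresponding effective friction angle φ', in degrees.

K_p = (1+sin φ)/(1−sin φ) ⇒ sin φ = (K_p − 1)/(K_p + 1) = 0.4012.
φ = arcsin(0.4012) = 23.65°.

23.7°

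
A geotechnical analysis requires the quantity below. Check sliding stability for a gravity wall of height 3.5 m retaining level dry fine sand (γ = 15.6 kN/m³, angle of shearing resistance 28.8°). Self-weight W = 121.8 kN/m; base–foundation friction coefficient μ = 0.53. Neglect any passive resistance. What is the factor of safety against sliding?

K_a = tan²(45° − 28.8°/2) = 0.3498.
P_a = ½K_aγH² = 0.5×0.3498×15.6×3.5² = 33.42 kN/m, acting at H/3 = 1.167 m above the base.
FS_sliding = μW / P_a = 0.53×121.8 / 33.42 = 1.932.

1.93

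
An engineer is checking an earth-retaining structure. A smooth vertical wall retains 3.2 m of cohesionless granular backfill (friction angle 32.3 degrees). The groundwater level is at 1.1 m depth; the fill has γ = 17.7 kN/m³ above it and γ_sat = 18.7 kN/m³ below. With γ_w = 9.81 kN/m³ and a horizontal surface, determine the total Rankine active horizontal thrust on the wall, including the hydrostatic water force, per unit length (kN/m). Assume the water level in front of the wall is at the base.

43.2 kN/m

K_a = tan²(45° − φ/2) = 0.3035.
γ' = 18.7 − 9.81 = 8.890 kN/m³. Depth below WT = 2.1 m.
σ'_h at WT = K_a γ d_w = 5.909 kPa; at base = 5.909 + K_a γ' × 2.1 = 11.57 kPa.
P₁ (0–1.1 m) = ½×5.909×1.1 = 3.250. P₂ (1.1–3.2 m) = ½(5.909+11.57)×2.1 = 18.36.
P_w = ½ γ_w h₂² = 0.5×9.81×2.1² = 21.63. Total = 3.250+18.36+21.63 = 43.24 kN/m.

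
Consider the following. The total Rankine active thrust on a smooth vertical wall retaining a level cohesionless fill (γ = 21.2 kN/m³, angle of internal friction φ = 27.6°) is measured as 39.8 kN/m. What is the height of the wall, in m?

K_a = 0.3668. P_a = ½ K_a γ H² ⇒ H = √(2P_a/(K_a γ)).
H = √(2×39.8/(0.3668×21.2)) = 3.200 m.

3.20 m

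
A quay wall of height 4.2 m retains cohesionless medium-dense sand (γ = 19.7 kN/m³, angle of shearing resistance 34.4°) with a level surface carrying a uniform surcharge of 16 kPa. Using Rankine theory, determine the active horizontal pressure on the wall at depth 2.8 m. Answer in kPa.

K_a = (1 − sin φ)/(1 + sin φ) = 0.2780.
σ_v = γz + q = 19.7 × 2.8 + 16 = 71.16 kPa.
σ_h = K_a σ_v = 0.2780 × 71.16 = 19.78 kPa.

19.8 kPa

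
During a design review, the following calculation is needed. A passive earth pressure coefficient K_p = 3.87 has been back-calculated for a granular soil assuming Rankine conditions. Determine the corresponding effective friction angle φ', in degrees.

36.1°

K_p = (1+sin φ)/(1−sin φ) ⇒ sin φ = (K_p − 1)/(K_p + 1) = 0.5893.
φ = arcsin(0.5893) = 36.11°.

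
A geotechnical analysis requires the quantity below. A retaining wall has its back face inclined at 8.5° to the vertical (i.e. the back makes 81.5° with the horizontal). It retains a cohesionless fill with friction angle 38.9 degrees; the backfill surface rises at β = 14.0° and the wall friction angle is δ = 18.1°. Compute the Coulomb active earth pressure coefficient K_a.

0.320

K_a = sin²(α+φ) / [sin²α · sin(α−δ) · (1 + √{sin(φ+δ)sin(φ−β) / (sin(α−δ)sin(α+β))})²].
With α = 81.5°, φ = 38.9°, δ = 18.1°, β = 14.0°: K_a = 0.3202.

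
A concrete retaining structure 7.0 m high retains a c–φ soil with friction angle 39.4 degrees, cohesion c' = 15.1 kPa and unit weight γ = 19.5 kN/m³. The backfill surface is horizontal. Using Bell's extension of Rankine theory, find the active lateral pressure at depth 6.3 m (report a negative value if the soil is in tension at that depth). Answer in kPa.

K_a = (1 − sin φ)/(1 + sin φ) = 0.2234.
σ_a = K_a γ z − 2c√K_a = 0.2234×19.5×6.3 − 2×15.1×0.4727 = 13.17 kPa.

13.2 kPa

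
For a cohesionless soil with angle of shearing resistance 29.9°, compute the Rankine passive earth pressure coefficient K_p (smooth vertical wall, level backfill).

2.99

K_p = (1 + sin φ)/(1 − sin φ) = tan²(45° + 29.9°/2) = 2.988.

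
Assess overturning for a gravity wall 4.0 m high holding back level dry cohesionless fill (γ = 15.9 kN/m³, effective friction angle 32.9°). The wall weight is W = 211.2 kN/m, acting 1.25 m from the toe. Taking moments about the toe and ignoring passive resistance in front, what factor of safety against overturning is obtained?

K_a = tan²(45° − 32.9°/2) = 0.2960.
P_a = ½K_aγH² = 0.5×0.2960×15.9×4.0² = 37.65 kN/m, acting at H/3 = 1.333 m above the base.
Overturning moment M_o = P_a × H/3 = 37.65 × 1.333 = 50.21.
Resisting moment M_r = W × 1.25 = 211.2 × 1.25 = 264.0.
FS_overturning = M_r/M_o = 264.0/50.21 = 5.258.

5.26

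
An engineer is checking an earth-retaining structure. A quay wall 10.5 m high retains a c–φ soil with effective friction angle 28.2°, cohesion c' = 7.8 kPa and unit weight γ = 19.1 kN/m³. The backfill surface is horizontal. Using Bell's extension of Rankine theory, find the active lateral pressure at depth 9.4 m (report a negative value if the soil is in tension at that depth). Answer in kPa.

K_a = (1 − sin φ)/(1 + sin φ) = 0.3582.
σ_a = K_a γ z − 2c√K_a = 0.3582×19.1×9.4 − 2×7.8×0.5985 = 54.97 kPa.

55.0 kPa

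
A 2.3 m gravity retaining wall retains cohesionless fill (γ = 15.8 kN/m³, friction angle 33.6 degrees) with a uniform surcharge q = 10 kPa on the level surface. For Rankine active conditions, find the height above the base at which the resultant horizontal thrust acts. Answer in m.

K_a = 0.2875.
Triangular part P₁ = ½K_aγH² = 12.02 at H/3 = 0.7667 m; rectangular part P₂ = K_a q H = 6.613 at H/2 = 1.150 m.
ȳ = (P₁·0.7667 + P₂·1.150)/(P₁+P₂) = 0.9027 m.

0.903 m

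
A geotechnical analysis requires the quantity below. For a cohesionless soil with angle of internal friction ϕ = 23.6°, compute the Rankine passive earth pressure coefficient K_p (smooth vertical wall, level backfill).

K_p = (1 + sin φ)/(1 − sin φ) = tan²(45° + 23.6°/2) = 2.335.

2.34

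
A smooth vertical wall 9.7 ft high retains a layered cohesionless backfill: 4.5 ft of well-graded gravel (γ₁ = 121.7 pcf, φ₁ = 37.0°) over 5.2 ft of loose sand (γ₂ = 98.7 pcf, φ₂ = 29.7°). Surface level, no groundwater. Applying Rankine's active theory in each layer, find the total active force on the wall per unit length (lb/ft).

1720 lb/ft

K_a1 = tan²(45°−37.0°/2) = 0.2486; K_a2 = tan²(45°−29.7°/2) = 0.3374.
Layer 1: σ at base = K_a1 γ₁ h₁ = 136.1 psf; P₁ = ½×136.1×4.5 = 306.3.
Layer 2: σ_v at top = γ₁h₁ = 547.6; σ_h top = K_a2×547.6 = 184.8; σ_h base = K_a2×(547.6+98.7×5.2) = 357.9.
P₂ = ½(184.8+357.9)×5.2 = 1411. Total P_a = 306.3+1411 = 1717 lb/ft.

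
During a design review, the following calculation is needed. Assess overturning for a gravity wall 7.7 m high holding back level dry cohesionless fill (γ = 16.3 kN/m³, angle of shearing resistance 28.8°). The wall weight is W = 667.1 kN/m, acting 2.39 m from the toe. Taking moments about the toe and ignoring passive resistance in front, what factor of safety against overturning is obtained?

K_a = tan²(45° − 28.8°/2) = 0.3498.
P_a = ½K_aγH² = 0.5×0.3498×16.3×7.7² = 169.0 kN/m, acting at H/3 = 2.567 m above the base.
Overturning moment M_o = P_a × H/3 = 169.0 × 2.567 = 433.8.
Resisting moment M_r = W × 2.39 = 667.1 × 2.39 = 1594.
FS_overturning = M_r/M_o = 1594/433.8 = 3.676.

3.68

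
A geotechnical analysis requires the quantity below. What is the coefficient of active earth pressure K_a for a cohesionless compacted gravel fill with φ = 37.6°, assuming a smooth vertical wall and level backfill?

0.242

K_a = tan²(45° − φ/2) = tan²(26.20°) = 0.2421.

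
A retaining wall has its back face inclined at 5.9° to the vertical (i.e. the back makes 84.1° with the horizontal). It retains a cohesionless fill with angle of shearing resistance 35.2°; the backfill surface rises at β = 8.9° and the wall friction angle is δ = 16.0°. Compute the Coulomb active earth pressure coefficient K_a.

K_a = sin²(α+φ) / [sin²α · sin(α−δ) · (1 + √{sin(φ+δ)sin(φ−β) / (sin(α−δ)sin(α+β))})²].
With α = 84.1°, φ = 35.2°, δ = 16.0°, β = 8.9°: K_a = 0.3194.

0.319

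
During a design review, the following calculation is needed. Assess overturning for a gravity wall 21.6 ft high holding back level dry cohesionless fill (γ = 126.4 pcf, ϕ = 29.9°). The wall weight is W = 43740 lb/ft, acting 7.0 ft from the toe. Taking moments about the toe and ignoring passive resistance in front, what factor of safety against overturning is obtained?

4.31

K_a = tan²(45° − 29.9°/2) = 0.3347.
P_a = ½K_aγH² = 0.5×0.3347×126.4×21.6² = 9869 lb/ft, acting at H/3 = 7.200 ft above the base.
Overturning moment M_o = P_a × H/3 = 9869 × 7.200 = 71050.
Resisting moment M_r = W × 7.0 = 43740 × 7.0 = 306200.
FS_overturning = M_r/M_o = 306200/71050 = 4.309.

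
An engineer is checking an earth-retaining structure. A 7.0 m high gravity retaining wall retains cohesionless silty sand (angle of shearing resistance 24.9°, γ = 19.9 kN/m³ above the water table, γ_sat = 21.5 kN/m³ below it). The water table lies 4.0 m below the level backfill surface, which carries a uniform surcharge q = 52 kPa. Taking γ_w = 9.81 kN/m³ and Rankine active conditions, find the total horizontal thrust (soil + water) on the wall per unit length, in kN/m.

K_a = tan²(45° − φ/2) = 0.4074.
γ' = 21.5 − 9.81 = 11.69 kN/m³. h₂ = H − d_w = 3.0 m.
σ'_h: at surface K_a·q = 21.19; at WT K_a(q+γd_w) = 53.62; at base K_a(q+γd_w+γ'h₂) = 67.91 kPa.
P₁ = ½(21.19+53.62)×4.0 = 149.6; P₂ = ½(53.62+67.91)×3.0 = 182.3; P_w = ½γ_w h₂² = 44.14.
Total = 149.6+182.3+44.14 = 376.0 kN/m.

376 kN/m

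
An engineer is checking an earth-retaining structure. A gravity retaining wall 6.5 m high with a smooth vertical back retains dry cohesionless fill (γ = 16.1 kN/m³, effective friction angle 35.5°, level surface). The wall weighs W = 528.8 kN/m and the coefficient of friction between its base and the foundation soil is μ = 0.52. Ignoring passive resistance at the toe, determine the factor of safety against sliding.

3.05

K_a = tan²(45° − 35.5°/2) = 0.2653.
P_a = ½K_aγH² = 0.5×0.2653×16.1×6.5² = 90.22 kN/m, acting at H/3 = 2.167 m above the base.
FS_sliding = μW / P_a = 0.52×528.8 / 90.22 = 3.048.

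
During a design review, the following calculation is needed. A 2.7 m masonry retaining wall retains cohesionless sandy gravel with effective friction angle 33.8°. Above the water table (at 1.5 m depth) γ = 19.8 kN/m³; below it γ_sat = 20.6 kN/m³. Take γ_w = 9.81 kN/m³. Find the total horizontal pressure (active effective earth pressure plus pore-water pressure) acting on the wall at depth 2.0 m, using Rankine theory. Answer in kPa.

14.9 kPa

K_a = (1 − sin φ)/(1 + sin φ) = 0.2851.
γ' = 20.6 − 9.81 = 10.79 kN/m³.
Effective vertical stress at 2.0 m: σ'_v = 19.8×1.5 + 10.79×0.500 = 35.10 kPa.
σ'_h = K_a σ'_v = 0.2851 × 35.10 = 10.01 kPa; u = γ_w × 0.500 = 4.905 kPa.
Total σ_h = 10.01 + 4.905 = 14.91 kPa.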